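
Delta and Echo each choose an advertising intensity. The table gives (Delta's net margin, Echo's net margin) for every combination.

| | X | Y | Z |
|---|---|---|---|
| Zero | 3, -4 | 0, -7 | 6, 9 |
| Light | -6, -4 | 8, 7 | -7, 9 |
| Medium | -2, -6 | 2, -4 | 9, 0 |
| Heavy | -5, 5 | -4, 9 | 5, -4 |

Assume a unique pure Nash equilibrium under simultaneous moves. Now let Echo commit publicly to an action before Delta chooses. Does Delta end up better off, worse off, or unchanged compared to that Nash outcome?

Delta best-responds to each possible Echo move:
- X: BR = Zero, leader payoff -4.
- Y: BR = Light, leader payoff 7.
- Z: BR = Medium, leader payoff 0.
Echo's induced payoffs are -4, 7, 0, so Echo commits to Y. Subgame-perfect outcome: (Light, Y) with payoffs (8, 7).
Now find the simultaneous Nash equilibrium.
Delta's best replies: X→Zero; Y→Light; Z→Medium.
Echo's best replies: Zero→Z; Light→Z; Medium→Z; Heavy→Y.
Only (Medium, Z) has each player best-responding; Nash payoffs (9, 0).
Delta earns 8 sequentially versus 9 at the Nash outcome: worse off.

worse off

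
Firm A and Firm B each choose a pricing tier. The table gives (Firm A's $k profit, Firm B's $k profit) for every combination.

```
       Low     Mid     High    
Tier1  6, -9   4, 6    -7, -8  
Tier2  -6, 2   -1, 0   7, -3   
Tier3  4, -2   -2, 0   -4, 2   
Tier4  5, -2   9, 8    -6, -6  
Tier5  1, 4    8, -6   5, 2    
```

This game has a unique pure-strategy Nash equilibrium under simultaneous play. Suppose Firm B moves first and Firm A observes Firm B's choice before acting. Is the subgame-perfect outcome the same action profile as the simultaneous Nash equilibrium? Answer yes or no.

Work backward from Firm A's decision.
- Low: BR = Tier1, leader payoff -9.
- Mid: BR = Tier4, leader payoff 8.
- High: BR = Tier2, leader payoff -3.
Among -9, 8, -3, the best is 8 at Mid. Subgame-perfect outcome: (Tier4, Mid) with payoffs (9, 8).
Now find the simultaneous Nash equilibrium.
Firm A's best replies: Low→Tier1; Mid→Tier4; High→Tier2.
Firm B's best replies: Tier1→Mid; Tier2→Low; Tier3→High; Tier4→Mid; Tier5→Low.
The unique mutual best reply is (Tier4, Mid), giving (9, 8).
Sequential outcome (Tier4, Mid) coincides with the Nash profile (Tier4, Mid).

yes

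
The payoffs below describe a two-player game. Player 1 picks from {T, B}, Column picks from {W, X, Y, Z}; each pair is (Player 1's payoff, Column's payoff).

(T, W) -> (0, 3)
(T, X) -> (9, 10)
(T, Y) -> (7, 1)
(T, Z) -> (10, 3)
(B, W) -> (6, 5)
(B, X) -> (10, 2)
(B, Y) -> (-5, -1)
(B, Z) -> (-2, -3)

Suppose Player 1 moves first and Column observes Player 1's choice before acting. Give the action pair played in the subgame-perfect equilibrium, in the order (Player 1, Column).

(T, X)

Column best-responds to each possible Player 1 move:
- T: Column compares 3, 10, 1, 3 and picks X; Player 1 would get 9.
- B: Column compares 5, 2, -1, -3 and picks W; Player 1 would get 6.
Player 1's induced payoffs are 9, 6, so Player 1 commits to T. Subgame-perfect outcome: (T, X) with payoffs (9, 10).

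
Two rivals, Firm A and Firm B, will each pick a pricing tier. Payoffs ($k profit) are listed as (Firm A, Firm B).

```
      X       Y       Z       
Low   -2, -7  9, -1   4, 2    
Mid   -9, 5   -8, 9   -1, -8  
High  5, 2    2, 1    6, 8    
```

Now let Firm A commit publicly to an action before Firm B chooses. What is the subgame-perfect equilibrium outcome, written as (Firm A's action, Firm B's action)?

(High, Z)

Solve by backward induction (Firm A leads).
- Low: BR = Z, leader payoff 4.
- Mid: BR = Y, leader payoff -8.
- High: BR = Z, leader payoff 6.
Maximizing over 4, -8, 6, Firm A chooses High. Subgame-perfect outcome: (High, Z) with payoffs (6, 8).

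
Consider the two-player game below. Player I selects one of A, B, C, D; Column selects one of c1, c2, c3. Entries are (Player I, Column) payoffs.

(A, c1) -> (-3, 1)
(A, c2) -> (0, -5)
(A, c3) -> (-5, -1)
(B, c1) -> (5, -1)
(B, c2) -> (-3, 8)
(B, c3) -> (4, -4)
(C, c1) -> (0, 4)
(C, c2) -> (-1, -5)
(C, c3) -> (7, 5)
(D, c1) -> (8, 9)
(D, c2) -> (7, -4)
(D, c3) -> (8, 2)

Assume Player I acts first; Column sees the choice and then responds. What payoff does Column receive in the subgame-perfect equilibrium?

9

Column best-responds to each possible Player I move:
- A: BR = c1, leader payoff -3.
- B: BR = c2, leader payoff -3.
- C: BR = c3, leader payoff 7.
- D: BR = c1, leader payoff 8.
Among -3, -3, 7, 8, the best is 8 at D. Subgame-perfect outcome: (D, c1) with payoffs (8, 9).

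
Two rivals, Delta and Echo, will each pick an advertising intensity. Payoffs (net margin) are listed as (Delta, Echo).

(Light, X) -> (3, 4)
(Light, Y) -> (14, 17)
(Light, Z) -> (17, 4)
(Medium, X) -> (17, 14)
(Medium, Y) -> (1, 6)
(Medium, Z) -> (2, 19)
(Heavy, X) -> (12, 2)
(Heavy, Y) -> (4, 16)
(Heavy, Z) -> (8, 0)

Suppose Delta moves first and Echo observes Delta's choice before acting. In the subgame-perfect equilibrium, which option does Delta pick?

Solve by backward induction (Delta leads).
- Light: Echo compares 4, 17, 4 and picks Y; Delta would get 14.
- Medium: Echo compares 14, 6, 19 and picks Z; Delta would get 2.
- Heavy: Echo compares 2, 16, 0 and picks Y; Delta would get 4.
Among 14, 2, 4, the best is 14 at Light. Subgame-perfect outcome: (Light, Y) with payoffs (14, 17).

Light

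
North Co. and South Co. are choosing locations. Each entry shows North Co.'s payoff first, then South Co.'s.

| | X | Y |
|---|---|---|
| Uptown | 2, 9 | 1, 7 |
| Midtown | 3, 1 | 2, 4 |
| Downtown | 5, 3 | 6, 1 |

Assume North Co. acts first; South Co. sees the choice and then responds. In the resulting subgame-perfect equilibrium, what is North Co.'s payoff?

5

Solve by backward induction (North Co. leads).
- Uptown → South Co. plays X (best of 9, 7); North Co. gets 2.
- Midtown → South Co. plays Y (best of 1, 4); North Co. gets 2.
- Downtown → South Co. plays X (best of 3, 1); North Co. gets 5.
Maximizing over 2, 2, 5, North Co. chooses Downtown. Subgame-perfect outcome: (Downtown, X) with payoffs (5, 3).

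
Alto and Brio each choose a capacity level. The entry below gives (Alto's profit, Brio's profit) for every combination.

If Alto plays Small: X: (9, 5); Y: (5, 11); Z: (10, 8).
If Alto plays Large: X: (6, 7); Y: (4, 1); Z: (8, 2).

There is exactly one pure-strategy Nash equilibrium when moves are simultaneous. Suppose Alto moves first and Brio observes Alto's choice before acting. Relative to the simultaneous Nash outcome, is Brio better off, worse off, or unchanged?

Brio best-responds to each possible Alto move:
- Small → Brio plays Y (best of 5, 11, 8); Alto gets 5.
- Large → Brio plays X (best of 7, 1, 2); Alto gets 6.
Maximizing over 5, 6, Alto chooses Large. Subgame-perfect outcome: (Large, X) with payoffs (6, 7).
Under simultaneous play:
Alto's best replies: X→Small; Y→Small; Z→Small.
Brio's best replies: Small→Y; Large→X.
The unique mutual best reply is (Small, Y), giving (5, 11).
Brio earns 7 sequentially versus 11 at the Nash outcome: worse off.

worse off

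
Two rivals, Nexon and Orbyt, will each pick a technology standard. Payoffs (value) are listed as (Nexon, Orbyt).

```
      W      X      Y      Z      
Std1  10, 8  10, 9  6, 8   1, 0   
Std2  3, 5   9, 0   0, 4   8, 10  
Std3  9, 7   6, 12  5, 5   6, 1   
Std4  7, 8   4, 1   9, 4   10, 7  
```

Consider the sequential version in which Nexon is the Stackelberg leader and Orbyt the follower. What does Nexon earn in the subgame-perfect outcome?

10

Backward induction with Nexon moving first.
- Std1 → Orbyt plays X (best of 8, 9, 8, 0); Nexon gets 10.
- Std2 → Orbyt plays Z (best of 5, 0, 4, 10); Nexon gets 8.
- Std3 → Orbyt plays X (best of 7, 12, 5, 1); Nexon gets 6.
- Std4 → Orbyt plays W (best of 8, 1, 4, 7); Nexon gets 7.
Maximizing over 10, 8, 6, 7, Nexon chooses Std1. Subgame-perfect outcome: (Std1, X) with payoffs (10, 9).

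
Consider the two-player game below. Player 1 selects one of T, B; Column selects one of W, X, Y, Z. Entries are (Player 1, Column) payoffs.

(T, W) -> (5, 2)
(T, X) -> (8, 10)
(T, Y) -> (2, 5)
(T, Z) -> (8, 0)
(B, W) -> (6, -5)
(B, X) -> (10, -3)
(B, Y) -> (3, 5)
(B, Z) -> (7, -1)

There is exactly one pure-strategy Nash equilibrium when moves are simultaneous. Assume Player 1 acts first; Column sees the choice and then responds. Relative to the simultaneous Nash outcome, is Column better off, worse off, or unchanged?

better off

Solve by backward induction (Player 1 leads).
- T: Column compares 2, 10, 5, 0 and picks X; Player 1 would get 8.
- B: Column compares -5, -3, 5, -1 and picks Y; Player 1 would get 3.
Player 1's induced payoffs are 8, 3, so Player 1 commits to T. Subgame-perfect outcome: (T, X) with payoffs (8, 10).
Under simultaneous play:
Player 1's best replies: W→B; X→B; Y→B; Z→T.
Column's best replies: T→X; B→Y.
The unique mutual best reply is (B, Y), giving (3, 5).
Column earns 10 sequentially versus 5 at the Nash outcome: better off.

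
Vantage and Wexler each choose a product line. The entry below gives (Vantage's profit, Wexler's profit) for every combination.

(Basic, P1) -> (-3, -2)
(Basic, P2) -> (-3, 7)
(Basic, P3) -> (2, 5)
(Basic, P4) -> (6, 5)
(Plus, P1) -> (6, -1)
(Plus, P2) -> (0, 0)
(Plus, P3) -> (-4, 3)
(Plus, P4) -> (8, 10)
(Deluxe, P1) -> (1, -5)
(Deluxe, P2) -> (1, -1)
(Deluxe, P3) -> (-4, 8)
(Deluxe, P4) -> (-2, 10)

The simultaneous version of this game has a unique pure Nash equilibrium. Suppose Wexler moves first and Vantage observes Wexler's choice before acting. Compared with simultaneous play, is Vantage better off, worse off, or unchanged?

unchanged

Vantage best-responds to each possible Wexler move:
- P1: Vantage compares -3, 6, 1 and picks Plus; Wexler would get -1.
- P2: Vantage compares -3, 0, 1 and picks Deluxe; Wexler would get -1.
- P3: Vantage compares 2, -4, -4 and picks Basic; Wexler would get 5.
- P4: Vantage compares 6, 8, -2 and picks Plus; Wexler would get 10.
Among -1, -1, 5, 10, the best is 10 at P4. Subgame-perfect outcome: (Plus, P4) with payoffs (8, 10).
Under simultaneous play:
Vantage's best replies: P1→Plus; P2→Deluxe; P3→Basic; P4→Plus.
Wexler's best replies: Basic→P2; Plus→P4; Deluxe→P4.
The unique mutual best reply is (Plus, P4), giving (8, 10).
Vantage earns 8 sequentially versus 8 at the Nash outcome: unchanged.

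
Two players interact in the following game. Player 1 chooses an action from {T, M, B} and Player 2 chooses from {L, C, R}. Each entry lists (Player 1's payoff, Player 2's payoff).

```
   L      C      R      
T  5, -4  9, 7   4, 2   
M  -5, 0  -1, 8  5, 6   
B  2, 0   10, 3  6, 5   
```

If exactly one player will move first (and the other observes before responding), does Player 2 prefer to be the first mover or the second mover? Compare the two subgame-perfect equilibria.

If Player 1 leads: Player 2's best replies are T→C, M→C, B→R; Player 1's induced payoffs 9, -1, 6; outcome (T, C), payoffs (9, 7).
If Player 2 leads: Player 1's best replies are L→T, C→B, R→B; Player 2's induced payoffs -4, 3, 5; outcome (B, R), payoffs (6, 5).
Player 2 gets 5 moving first and 7 moving second, so Player 2 prefers to move second.

second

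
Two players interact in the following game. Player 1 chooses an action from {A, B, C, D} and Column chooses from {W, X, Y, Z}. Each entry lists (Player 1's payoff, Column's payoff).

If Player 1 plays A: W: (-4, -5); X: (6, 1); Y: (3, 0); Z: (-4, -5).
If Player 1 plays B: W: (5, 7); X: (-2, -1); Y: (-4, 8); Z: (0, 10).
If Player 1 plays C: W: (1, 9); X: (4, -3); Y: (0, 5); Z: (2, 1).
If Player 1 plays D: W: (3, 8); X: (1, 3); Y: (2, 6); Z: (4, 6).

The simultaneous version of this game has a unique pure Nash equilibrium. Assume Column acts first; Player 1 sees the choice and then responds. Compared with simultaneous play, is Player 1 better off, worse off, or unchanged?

Player 1 best-responds to each possible Column move:
- W: BR = B, leader payoff 7.
- X: BR = A, leader payoff 1.
- Y: BR = A, leader payoff 0.
- Z: BR = D, leader payoff 6.
Column's induced payoffs are 7, 1, 0, 6, so Column commits to W. Subgame-perfect outcome: (B, W) with payoffs (5, 7).
For the simultaneous game, intersect best replies.
Player 1's best replies: W→B; X→A; Y→A; Z→D.
Column's best replies: A→X; B→Z; C→W; D→W.
The unique mutual best reply is (A, X), giving (6, 1).
Player 1 earns 5 sequentially versus 6 at the Nash outcome: worse off.

worse off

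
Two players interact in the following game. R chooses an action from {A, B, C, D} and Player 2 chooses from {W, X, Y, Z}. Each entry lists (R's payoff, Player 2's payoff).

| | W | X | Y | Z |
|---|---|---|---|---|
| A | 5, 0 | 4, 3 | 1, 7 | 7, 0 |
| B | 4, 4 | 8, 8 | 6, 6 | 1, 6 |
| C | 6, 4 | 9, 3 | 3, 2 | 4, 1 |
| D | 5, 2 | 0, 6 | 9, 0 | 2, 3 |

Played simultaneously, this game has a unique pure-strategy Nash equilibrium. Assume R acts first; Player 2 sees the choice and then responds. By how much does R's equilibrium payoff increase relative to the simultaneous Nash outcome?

Backward induction with R moving first.
- A → Player 2 plays Y (best of 0, 3, 7, 0); R gets 1.
- B → Player 2 plays X (best of 4, 8, 6, 6); R gets 8.
- C → Player 2 plays W (best of 4, 3, 2, 1); R gets 6.
- D → Player 2 plays X (best of 2, 6, 0, 3); R gets 0.
Maximizing over 1, 8, 6, 0, R chooses B. Subgame-perfect outcome: (B, X) with payoffs (8, 8).
Under simultaneous play:
R's best replies: W→C; X→C; Y→D; Z→A.
Player 2's best replies: A→Y; B→X; C→W; D→X.
Only (C, W) has each player best-responding; Nash payoffs (6, 4).
R's commitment gain: 8 − 6 = 2.

2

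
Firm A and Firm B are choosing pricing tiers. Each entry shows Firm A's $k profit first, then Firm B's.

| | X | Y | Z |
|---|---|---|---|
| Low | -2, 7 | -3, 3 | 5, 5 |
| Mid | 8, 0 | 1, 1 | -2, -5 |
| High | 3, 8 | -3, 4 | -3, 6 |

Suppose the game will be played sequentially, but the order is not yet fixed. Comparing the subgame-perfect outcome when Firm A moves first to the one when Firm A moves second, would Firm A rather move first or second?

second

If Firm A leads: Firm B's best replies are Low→X, Mid→Y, High→X; Firm A's induced payoffs -2, 1, 3; outcome (High, X), payoffs (3, 8).
If Firm B leads: Firm A's best replies are X→Mid, Y→Mid, Z→Low; Firm B's induced payoffs 0, 1, 5; outcome (Low, Z), payoffs (5, 5).
Firm A gets 3 moving first and 5 moving second, so Firm A prefers to move second.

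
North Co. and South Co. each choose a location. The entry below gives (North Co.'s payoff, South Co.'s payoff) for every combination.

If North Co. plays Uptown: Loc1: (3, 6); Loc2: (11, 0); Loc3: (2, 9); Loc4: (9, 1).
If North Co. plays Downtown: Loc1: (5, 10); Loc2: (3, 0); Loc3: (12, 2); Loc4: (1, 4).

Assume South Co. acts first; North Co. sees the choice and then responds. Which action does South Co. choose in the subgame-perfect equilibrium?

Loc1

Work backward from North Co.'s decision.
- Loc1: North Co. compares 3, 5 and picks Downtown; South Co. would get 10.
- Loc2: North Co. compares 11, 3 and picks Uptown; South Co. would get 0.
- Loc3: North Co. compares 2, 12 and picks Downtown; South Co. would get 2.
- Loc4: North Co. compares 9, 1 and picks Uptown; South Co. would get 1.
South Co.'s induced payoffs are 10, 0, 2, 1, so South Co. commits to Loc1. Subgame-perfect outcome: (Downtown, Loc1) with payoffs (5, 10).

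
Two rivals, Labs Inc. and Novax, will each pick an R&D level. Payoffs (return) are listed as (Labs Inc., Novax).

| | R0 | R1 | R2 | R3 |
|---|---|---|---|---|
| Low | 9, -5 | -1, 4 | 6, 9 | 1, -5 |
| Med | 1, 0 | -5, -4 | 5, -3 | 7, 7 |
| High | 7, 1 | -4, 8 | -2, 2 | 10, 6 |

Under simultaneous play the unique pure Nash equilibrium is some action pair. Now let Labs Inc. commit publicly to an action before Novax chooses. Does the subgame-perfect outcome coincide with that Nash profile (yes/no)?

no

Work backward from Novax's decision.
- Low: Novax compares -5, 4, 9, -5 and picks R2; Labs Inc. would get 6.
- Med: Novax compares 0, -4, -3, 7 and picks R3; Labs Inc. would get 7.
- High: Novax compares 1, 8, 2, 6 and picks R1; Labs Inc. would get -4.
Among 6, 7, -4, the best is 7 at Med. Subgame-perfect outcome: (Med, R3) with payoffs (7, 7).
Under simultaneous play:
Labs Inc.'s best replies: R0→Low; R1→Low; R2→Low; R3→High.
Novax's best replies: Low→R2; Med→R3; High→R1.
Only (Low, R2) has each player best-responding; Nash payoffs (6, 9).
Sequential outcome (Med, R3) differs from the Nash profile (Low, R2).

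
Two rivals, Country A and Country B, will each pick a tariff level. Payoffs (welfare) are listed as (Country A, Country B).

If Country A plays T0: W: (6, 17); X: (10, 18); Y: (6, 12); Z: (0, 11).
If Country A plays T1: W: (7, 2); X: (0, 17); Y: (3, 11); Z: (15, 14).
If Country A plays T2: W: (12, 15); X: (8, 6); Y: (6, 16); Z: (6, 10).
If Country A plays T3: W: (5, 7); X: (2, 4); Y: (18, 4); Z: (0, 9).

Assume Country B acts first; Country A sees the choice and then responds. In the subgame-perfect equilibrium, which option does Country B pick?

Solve by backward induction (Country B leads).
- W → Country A plays T2 (best of 6, 7, 12, 5); Country B gets 15.
- X → Country A plays T0 (best of 10, 0, 8, 2); Country B gets 18.
- Y → Country A plays T3 (best of 6, 3, 6, 18); Country B gets 4.
- Z → Country A plays T1 (best of 0, 15, 6, 0); Country B gets 14.
Among 15, 18, 4, 14, the best is 18 at X. Subgame-perfect outcome: (T0, X) with payoffs (10, 18).

X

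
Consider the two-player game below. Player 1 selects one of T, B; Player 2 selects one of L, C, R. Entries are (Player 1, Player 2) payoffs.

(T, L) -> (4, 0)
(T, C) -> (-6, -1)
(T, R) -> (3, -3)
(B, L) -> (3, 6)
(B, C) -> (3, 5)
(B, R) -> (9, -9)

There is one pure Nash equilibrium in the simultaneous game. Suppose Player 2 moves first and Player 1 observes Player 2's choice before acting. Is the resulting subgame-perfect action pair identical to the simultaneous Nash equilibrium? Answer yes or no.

no

Player 1 best-responds to each possible Player 2 move:
- L: Player 1 compares 4, 3 and picks T; Player 2 would get 0.
- C: Player 1 compares -6, 3 and picks B; Player 2 would get 5.
- R: Player 1 compares 3, 9 and picks B; Player 2 would get -9.
Maximizing over 0, 5, -9, Player 2 chooses C. Subgame-perfect outcome: (B, C) with payoffs (3, 5).
Under simultaneous play:
Player 1's best replies: L→T; C→B; R→B.
Player 2's best replies: T→L; B→L.
The unique mutual best reply is (T, L), giving (4, 0).
Sequential outcome (B, C) differs from the Nash profile (T, L).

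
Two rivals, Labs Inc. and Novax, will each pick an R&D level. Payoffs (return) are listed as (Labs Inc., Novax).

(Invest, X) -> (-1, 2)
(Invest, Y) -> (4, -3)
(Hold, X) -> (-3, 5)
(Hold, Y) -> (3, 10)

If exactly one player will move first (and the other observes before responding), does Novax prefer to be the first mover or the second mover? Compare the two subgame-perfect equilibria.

second

If Labs Inc. leads: Novax's best replies are Invest→X, Hold→Y; Labs Inc.'s induced payoffs -1, 3; outcome (Hold, Y), payoffs (3, 10).
If Novax leads: Labs Inc.'s best replies are X→Invest, Y→Invest; Novax's induced payoffs 2, -3; outcome (Invest, X), payoffs (-1, 2).
Novax gets 2 moving first and 10 moving second, so Novax prefers to move second.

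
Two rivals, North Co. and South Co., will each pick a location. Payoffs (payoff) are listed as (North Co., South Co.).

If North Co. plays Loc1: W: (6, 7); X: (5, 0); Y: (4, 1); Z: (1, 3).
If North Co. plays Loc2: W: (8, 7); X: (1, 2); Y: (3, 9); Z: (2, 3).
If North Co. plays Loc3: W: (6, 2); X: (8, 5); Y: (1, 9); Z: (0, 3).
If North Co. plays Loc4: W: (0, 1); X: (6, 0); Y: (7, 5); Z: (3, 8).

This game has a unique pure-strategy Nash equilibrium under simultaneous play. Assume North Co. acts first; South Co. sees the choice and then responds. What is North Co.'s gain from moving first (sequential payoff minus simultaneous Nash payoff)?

3

Solve by backward induction (North Co. leads).
- Loc1: South Co. compares 7, 0, 1, 3 and picks W; North Co. would get 6.
- Loc2: South Co. compares 7, 2, 9, 3 and picks Y; North Co. would get 3.
- Loc3: South Co. compares 2, 5, 9, 3 and picks Y; North Co. would get 1.
- Loc4: South Co. compares 1, 0, 5, 8 and picks Z; North Co. would get 3.
Among 6, 3, 1, 3, the best is 6 at Loc1. Subgame-perfect outcome: (Loc1, W) with payoffs (6, 7).
Now find the simultaneous Nash equilibrium.
North Co.'s best replies: W→Loc2; X→Loc3; Y→Loc4; Z→Loc4.
South Co.'s best replies: Loc1→W; Loc2→Y; Loc3→Y; Loc4→Z.
Only (Loc4, Z) has each player best-responding; Nash payoffs (3, 8).
North Co.'s commitment gain: 6 − 3 = 3.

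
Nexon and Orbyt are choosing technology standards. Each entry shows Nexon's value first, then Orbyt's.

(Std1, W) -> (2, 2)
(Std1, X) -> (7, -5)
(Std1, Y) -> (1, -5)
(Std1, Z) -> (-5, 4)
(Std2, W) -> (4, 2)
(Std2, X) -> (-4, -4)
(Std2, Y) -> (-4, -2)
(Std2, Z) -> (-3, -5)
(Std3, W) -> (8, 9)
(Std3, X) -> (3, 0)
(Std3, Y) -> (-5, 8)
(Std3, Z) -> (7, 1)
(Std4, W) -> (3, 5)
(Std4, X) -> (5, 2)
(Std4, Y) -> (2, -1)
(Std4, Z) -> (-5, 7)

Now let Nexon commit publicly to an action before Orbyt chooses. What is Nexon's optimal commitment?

Orbyt best-responds to each possible Nexon move:
- Std1: Orbyt compares 2, -5, -5, 4 and picks Z; Nexon would get -5.
- Std2: Orbyt compares 2, -4, -2, -5 and picks W; Nexon would get 4.
- Std3: Orbyt compares 9, 0, 8, 1 and picks W; Nexon would get 8.
- Std4: Orbyt compares 5, 2, -1, 7 and picks Z; Nexon would get -5.
Nexon's induced payoffs are -5, 4, 8, -5, so Nexon commits to Std3. Subgame-perfect outcome: (Std3, W) with payoffs (8, 9).

Std3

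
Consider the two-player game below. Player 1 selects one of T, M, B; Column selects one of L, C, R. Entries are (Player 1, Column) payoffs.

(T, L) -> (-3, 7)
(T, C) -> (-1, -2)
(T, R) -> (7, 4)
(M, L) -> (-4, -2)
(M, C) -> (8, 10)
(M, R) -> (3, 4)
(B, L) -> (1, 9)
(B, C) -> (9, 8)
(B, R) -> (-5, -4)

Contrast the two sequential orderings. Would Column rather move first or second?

second

If Player 1 leads: Column's best replies are T→L, M→C, B→L; Player 1's induced payoffs -3, 8, 1; outcome (M, C), payoffs (8, 10).
If Column leads: Player 1's best replies are L→B, C→B, R→T; Column's induced payoffs 9, 8, 4; outcome (B, L), payoffs (1, 9).
Column gets 9 moving first and 10 moving second, so Column prefers to move second.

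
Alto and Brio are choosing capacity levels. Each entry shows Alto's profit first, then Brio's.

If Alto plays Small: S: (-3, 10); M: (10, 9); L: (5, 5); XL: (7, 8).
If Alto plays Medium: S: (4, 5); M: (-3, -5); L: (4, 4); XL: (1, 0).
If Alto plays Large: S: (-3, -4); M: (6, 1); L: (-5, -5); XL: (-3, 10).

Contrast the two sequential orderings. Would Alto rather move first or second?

If Alto leads: Brio's best replies are Small→S, Medium→S, Large→XL; Alto's induced payoffs -3, 4, -3; outcome (Medium, S), payoffs (4, 5).
If Brio leads: Alto's best replies are S→Medium, M→Small, L→Small, XL→Small; Brio's induced payoffs 5, 9, 5, 8; outcome (Small, M), payoffs (10, 9).
Alto gets 4 moving first and 10 moving second, so Alto prefers to move second.

second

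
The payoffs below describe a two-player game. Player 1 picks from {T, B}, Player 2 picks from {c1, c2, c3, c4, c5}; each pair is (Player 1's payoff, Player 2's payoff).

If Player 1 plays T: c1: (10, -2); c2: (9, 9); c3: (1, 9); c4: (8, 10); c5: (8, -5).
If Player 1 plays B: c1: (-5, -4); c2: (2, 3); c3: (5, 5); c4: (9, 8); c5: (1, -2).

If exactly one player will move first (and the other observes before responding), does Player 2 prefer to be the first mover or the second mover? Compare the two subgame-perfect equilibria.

first

If Player 1 leads: Player 2's best replies are T→c4, B→c4; Player 1's induced payoffs 8, 9; outcome (B, c4), payoffs (9, 8).
If Player 2 leads: Player 1's best replies are c1→T, c2→T, c3→B, c4→B, c5→T; Player 2's induced payoffs -2, 9, 5, 8, -5; outcome (T, c2), payoffs (9, 9).
Player 2 gets 9 moving first and 8 moving second, so Player 2 prefers to move first.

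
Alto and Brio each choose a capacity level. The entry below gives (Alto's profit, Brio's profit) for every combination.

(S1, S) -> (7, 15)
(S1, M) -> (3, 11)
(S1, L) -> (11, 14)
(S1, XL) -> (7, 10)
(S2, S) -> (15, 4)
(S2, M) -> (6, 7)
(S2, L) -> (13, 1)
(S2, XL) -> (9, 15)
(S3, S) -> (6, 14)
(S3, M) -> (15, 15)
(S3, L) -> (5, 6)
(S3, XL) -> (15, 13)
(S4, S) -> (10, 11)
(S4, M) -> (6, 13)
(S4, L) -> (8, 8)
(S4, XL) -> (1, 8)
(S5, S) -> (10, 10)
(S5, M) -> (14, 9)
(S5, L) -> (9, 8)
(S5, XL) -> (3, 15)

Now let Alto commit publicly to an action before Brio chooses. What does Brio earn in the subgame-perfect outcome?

15

Brio best-responds to each possible Alto move:
- S1: Brio compares 15, 11, 14, 10 and picks S; Alto would get 7.
- S2: Brio compares 4, 7, 1, 15 and picks XL; Alto would get 9.
- S3: Brio compares 14, 15, 6, 13 and picks M; Alto would get 15.
- S4: Brio compares 11, 13, 8, 8 and picks M; Alto would get 6.
- S5: Brio compares 10, 9, 8, 15 and picks XL; Alto would get 3.
Among 7, 9, 15, 6, 3, the best is 15 at S3. Subgame-perfect outcome: (S3, M) with payoffs (15, 15).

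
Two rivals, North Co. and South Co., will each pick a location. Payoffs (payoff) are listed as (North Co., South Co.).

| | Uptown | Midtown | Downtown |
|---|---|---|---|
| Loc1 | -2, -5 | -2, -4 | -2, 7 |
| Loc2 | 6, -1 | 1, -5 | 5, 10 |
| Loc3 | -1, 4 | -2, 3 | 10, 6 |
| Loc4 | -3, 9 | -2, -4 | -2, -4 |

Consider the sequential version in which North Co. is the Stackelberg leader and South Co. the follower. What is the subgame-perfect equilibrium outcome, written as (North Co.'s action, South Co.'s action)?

Backward induction with North Co. moving first.
- Loc1: BR = Downtown, leader payoff -2.
- Loc2: BR = Downtown, leader payoff 5.
- Loc3: BR = Downtown, leader payoff 10.
- Loc4: BR = Uptown, leader payoff -3.
Among -2, 5, 10, -3, the best is 10 at Loc3. Subgame-perfect outcome: (Loc3, Downtown) with payoffs (10, 6).

(Loc3, Downtown)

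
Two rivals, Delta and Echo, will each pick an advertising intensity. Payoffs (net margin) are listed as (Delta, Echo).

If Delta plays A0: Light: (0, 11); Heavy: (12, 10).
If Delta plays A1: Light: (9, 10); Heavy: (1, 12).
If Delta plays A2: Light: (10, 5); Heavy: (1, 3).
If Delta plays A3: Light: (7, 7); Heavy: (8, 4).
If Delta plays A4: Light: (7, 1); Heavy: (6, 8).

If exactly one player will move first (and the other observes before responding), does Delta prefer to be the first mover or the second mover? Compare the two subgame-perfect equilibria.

second

If Delta leads: Echo's best replies are A0→Light, A1→Heavy, A2→Light, A3→Light, A4→Heavy; Delta's induced payoffs 0, 1, 10, 7, 6; outcome (A2, Light), payoffs (10, 5).
If Echo leads: Delta's best replies are Light→A2, Heavy→A0; Echo's induced payoffs 5, 10; outcome (A0, Heavy), payoffs (12, 10).
Delta gets 10 moving first and 12 moving second, so Delta prefers to move second.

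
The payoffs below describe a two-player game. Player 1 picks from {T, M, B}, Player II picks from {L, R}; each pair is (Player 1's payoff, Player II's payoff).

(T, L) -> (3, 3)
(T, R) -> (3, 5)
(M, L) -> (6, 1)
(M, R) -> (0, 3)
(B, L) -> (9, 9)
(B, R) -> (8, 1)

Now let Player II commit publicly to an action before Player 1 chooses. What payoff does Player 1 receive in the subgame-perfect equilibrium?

9

Solve by backward induction (Player II leads).
- L: Player 1 compares 3, 6, 9 and picks B; Player II would get 9.
- R: Player 1 compares 3, 0, 8 and picks B; Player II would get 1.
Among 9, 1, the best is 9 at L. Subgame-perfect outcome: (B, L) with payoffs (9, 9).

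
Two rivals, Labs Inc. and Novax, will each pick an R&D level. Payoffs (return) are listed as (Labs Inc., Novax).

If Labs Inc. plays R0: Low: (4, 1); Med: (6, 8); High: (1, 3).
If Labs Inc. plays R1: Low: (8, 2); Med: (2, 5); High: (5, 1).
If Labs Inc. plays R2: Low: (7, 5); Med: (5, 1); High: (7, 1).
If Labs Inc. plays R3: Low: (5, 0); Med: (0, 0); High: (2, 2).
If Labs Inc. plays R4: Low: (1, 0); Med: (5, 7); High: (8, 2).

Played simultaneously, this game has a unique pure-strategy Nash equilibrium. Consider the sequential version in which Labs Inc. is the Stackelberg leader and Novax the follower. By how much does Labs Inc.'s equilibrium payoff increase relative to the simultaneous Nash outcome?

1

Backward induction with Labs Inc. moving first.
- R0 → Novax plays Med (best of 1, 8, 3); Labs Inc. gets 6.
- R1 → Novax plays Med (best of 2, 5, 1); Labs Inc. gets 2.
- R2 → Novax plays Low (best of 5, 1, 1); Labs Inc. gets 7.
- R3 → Novax plays High (best of 0, 0, 2); Labs Inc. gets 2.
- R4 → Novax plays Med (best of 0, 7, 2); Labs Inc. gets 5.
Among 6, 2, 7, 2, 5, the best is 7 at R2. Subgame-perfect outcome: (R2, Low) with payoffs (7, 5).
For the simultaneous game, intersect best replies.
Labs Inc.'s best replies: Low→R1; Med→R0; High→R4.
Novax's best replies: R0→Med; R1→Med; R2→Low; R3→High; R4→Med.
Only (R0, Med) has each player best-responding; Nash payoffs (6, 8).
Labs Inc.'s commitment gain: 7 − 6 = 1.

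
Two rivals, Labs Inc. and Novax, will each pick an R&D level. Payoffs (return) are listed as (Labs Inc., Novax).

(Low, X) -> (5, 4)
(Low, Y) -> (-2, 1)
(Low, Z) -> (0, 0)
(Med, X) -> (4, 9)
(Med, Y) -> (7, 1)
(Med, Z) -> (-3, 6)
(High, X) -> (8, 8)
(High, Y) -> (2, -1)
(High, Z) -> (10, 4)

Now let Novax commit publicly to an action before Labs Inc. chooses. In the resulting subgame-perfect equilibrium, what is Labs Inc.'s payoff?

8

Labs Inc. best-responds to each possible Novax move:
- X → Labs Inc. plays High (best of 5, 4, 8); Novax gets 8.
- Y → Labs Inc. plays Med (best of -2, 7, 2); Novax gets 1.
- Z → Labs Inc. plays High (best of 0, -3, 10); Novax gets 4.
Maximizing over 8, 1, 4, Novax chooses X. Subgame-perfect outcome: (High, X) with payoffs (8, 8).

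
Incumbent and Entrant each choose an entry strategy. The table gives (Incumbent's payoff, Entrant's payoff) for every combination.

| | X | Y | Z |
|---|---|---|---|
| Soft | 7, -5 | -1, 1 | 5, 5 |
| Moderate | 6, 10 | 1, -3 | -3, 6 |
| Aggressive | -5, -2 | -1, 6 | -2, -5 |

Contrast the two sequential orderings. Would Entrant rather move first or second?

second

If Incumbent leads: Entrant's best replies are Soft→Z, Moderate→X, Aggressive→Y; Incumbent's induced payoffs 5, 6, -1; outcome (Moderate, X), payoffs (6, 10).
If Entrant leads: Incumbent's best replies are X→Soft, Y→Moderate, Z→Soft; Entrant's induced payoffs -5, -3, 5; outcome (Soft, Z), payoffs (5, 5).
Entrant gets 5 moving first and 10 moving second, so Entrant prefers to move second.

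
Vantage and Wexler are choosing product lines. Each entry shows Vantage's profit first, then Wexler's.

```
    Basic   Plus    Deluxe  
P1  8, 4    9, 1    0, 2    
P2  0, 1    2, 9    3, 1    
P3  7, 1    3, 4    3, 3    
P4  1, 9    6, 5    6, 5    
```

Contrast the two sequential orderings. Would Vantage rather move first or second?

first

If Vantage leads: Wexler's best replies are P1→Basic, P2→Plus, P3→Plus, P4→Basic; Vantage's induced payoffs 8, 2, 3, 1; outcome (P1, Basic), payoffs (8, 4).
If Wexler leads: Vantage's best replies are Basic→P1, Plus→P1, Deluxe→P4; Wexler's induced payoffs 4, 1, 5; outcome (P4, Deluxe), payoffs (6, 5).
Vantage gets 8 moving first and 6 moving second, so Vantage prefers to move first.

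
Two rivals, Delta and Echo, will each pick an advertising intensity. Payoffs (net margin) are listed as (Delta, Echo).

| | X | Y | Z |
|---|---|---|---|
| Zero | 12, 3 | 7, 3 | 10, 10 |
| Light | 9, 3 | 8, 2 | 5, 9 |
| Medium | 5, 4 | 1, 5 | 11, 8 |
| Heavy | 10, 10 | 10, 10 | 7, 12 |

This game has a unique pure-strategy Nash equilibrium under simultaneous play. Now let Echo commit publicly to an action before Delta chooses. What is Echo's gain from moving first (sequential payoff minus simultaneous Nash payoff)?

Solve by backward induction (Echo leads).
- X: Delta compares 12, 9, 5, 10 and picks Zero; Echo would get 3.
- Y: Delta compares 7, 8, 1, 10 and picks Heavy; Echo would get 10.
- Z: Delta compares 10, 5, 11, 7 and picks Medium; Echo would get 8.
Echo's induced payoffs are 3, 10, 8, so Echo commits to Y. Subgame-perfect outcome: (Heavy, Y) with payoffs (10, 10).
For the simultaneous game, intersect best replies.
Delta's best replies: X→Zero; Y→Heavy; Z→Medium.
Echo's best replies: Zero→Z; Light→Z; Medium→Z; Heavy→Z.
Only (Medium, Z) has each player best-responding; Nash payoffs (11, 8).
Echo's commitment gain: 10 − 8 = 2.

2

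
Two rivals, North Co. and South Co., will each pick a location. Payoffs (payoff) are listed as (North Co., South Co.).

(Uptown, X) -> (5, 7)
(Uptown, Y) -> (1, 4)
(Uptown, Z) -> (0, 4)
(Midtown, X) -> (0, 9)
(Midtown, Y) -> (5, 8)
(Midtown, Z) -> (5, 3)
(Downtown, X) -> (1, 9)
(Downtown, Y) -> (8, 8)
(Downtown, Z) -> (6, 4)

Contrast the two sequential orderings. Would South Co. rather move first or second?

first

If North Co. leads: South Co.'s best replies are Uptown→X, Midtown→X, Downtown→X; North Co.'s induced payoffs 5, 0, 1; outcome (Uptown, X), payoffs (5, 7).
If South Co. leads: North Co.'s best replies are X→Uptown, Y→Downtown, Z→Downtown; South Co.'s induced payoffs 7, 8, 4; outcome (Downtown, Y), payoffs (8, 8).
South Co. gets 8 moving first and 7 moving second, so South Co. prefers to move first.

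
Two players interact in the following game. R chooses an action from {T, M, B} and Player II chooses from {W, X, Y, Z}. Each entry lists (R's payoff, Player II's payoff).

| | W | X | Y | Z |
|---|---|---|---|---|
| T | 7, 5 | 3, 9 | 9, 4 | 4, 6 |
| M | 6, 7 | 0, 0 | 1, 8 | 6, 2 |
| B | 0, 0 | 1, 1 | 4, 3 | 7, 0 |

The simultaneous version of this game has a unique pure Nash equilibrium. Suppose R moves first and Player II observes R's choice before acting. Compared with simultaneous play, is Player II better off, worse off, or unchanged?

worse off

Solve by backward induction (R leads).
- T → Player II plays X (best of 5, 9, 4, 6); R gets 3.
- M → Player II plays Y (best of 7, 0, 8, 2); R gets 1.
- B → Player II plays Y (best of 0, 1, 3, 0); R gets 4.
R's induced payoffs are 3, 1, 4, so R commits to B. Subgame-perfect outcome: (B, Y) with payoffs (4, 3).
Now find the simultaneous Nash equilibrium.
R's best replies: W→T; X→T; Y→T; Z→B.
Player II's best replies: T→X; M→Y; B→Y.
The unique mutual best reply is (T, X), giving (3, 9).
Player II earns 3 sequentially versus 9 at the Nash outcome: worse off.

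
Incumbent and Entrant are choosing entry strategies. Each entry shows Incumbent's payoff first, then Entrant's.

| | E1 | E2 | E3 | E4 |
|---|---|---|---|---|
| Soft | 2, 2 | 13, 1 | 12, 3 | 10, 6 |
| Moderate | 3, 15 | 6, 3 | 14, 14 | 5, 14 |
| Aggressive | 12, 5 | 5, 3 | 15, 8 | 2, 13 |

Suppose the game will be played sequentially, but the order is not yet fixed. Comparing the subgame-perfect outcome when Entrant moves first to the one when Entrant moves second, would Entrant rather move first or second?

If Incumbent leads: Entrant's best replies are Soft→E4, Moderate→E1, Aggressive→E4; Incumbent's induced payoffs 10, 3, 2; outcome (Soft, E4), payoffs (10, 6).
If Entrant leads: Incumbent's best replies are E1→Aggressive, E2→Soft, E3→Aggressive, E4→Soft; Entrant's induced payoffs 5, 1, 8, 6; outcome (Aggressive, E3), payoffs (15, 8).
Entrant gets 8 moving first and 6 moving second, so Entrant prefers to move first.

first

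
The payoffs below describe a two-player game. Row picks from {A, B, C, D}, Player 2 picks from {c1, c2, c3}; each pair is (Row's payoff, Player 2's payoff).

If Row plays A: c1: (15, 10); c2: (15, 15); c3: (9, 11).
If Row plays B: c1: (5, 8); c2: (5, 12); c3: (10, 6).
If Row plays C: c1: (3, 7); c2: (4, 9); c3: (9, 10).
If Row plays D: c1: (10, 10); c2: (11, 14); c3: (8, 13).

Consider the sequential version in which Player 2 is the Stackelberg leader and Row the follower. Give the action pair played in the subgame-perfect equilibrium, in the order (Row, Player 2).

Work backward from Row's decision.
- c1: Row compares 15, 5, 3, 10 and picks A; Player 2 would get 10.
- c2: Row compares 15, 5, 4, 11 and picks A; Player 2 would get 15.
- c3: Row compares 9, 10, 9, 8 and picks B; Player 2 would get 6.
Maximizing over 10, 15, 6, Player 2 chooses c2. Subgame-perfect outcome: (A, c2) with payoffs (15, 15).

(A, c2)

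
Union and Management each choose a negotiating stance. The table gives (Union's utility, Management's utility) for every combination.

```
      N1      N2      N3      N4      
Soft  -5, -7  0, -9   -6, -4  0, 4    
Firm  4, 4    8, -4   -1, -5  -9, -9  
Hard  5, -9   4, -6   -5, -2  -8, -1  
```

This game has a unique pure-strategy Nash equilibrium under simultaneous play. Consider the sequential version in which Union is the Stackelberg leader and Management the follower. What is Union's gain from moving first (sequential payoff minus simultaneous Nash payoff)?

Management best-responds to each possible Union move:
- Soft: Management compares -7, -9, -4, 4 and picks N4; Union would get 0.
- Firm: Management compares 4, -4, -5, -9 and picks N1; Union would get 4.
- Hard: Management compares -9, -6, -2, -1 and picks N4; Union would get -8.
Union's induced payoffs are 0, 4, -8, so Union commits to Firm. Subgame-perfect outcome: (Firm, N1) with payoffs (4, 4).
Under simultaneous play:
Union's best replies: N1→Hard; N2→Firm; N3→Firm; N4→Soft.
Management's best replies: Soft→N4; Firm→N1; Hard→N4.
The unique mutual best reply is (Soft, N4), giving (0, 4).
Union's commitment gain: 4 − 0 = 4.

4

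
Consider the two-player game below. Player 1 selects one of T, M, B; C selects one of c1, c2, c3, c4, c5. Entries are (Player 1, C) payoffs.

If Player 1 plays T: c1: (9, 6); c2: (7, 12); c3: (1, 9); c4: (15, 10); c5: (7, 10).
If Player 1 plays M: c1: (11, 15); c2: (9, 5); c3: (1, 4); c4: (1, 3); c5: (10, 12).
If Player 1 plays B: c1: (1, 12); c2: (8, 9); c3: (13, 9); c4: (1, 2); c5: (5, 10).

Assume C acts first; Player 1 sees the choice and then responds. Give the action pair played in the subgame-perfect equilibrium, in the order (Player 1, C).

Backward induction with C moving first.
- c1: BR = M, leader payoff 15.
- c2: BR = M, leader payoff 5.
- c3: BR = B, leader payoff 9.
- c4: BR = T, leader payoff 10.
- c5: BR = M, leader payoff 12.
C's induced payoffs are 15, 5, 9, 10, 12, so C commits to c1. Subgame-perfect outcome: (M, c1) with payoffs (11, 15).

(M, c1)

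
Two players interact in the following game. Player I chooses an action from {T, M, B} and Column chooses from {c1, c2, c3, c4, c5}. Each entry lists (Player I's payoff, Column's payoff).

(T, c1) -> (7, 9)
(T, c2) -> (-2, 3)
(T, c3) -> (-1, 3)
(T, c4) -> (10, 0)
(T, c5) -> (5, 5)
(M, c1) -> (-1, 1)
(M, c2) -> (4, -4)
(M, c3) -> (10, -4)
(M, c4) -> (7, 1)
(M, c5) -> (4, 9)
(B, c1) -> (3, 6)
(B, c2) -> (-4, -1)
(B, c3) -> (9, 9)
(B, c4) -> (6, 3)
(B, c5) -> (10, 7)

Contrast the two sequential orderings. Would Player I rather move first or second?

first

If Player I leads: Column's best replies are T→c1, M→c5, B→c3; Player I's induced payoffs 7, 4, 9; outcome (B, c3), payoffs (9, 9).
If Column leads: Player I's best replies are c1→T, c2→M, c3→M, c4→T, c5→B; Column's induced payoffs 9, -4, -4, 0, 7; outcome (T, c1), payoffs (7, 9).
Player I gets 9 moving first and 7 moving second, so Player I prefers to move first.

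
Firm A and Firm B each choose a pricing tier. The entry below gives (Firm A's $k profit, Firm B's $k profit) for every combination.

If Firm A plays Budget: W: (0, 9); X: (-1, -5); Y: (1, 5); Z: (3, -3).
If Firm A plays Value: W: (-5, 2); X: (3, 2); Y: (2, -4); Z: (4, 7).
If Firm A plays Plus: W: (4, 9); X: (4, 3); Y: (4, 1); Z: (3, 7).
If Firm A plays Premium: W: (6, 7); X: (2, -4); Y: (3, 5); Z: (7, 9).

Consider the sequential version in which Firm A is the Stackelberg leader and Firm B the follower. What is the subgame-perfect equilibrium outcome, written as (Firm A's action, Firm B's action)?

Firm B best-responds to each possible Firm A move:
- Budget → Firm B plays W (best of 9, -5, 5, -3); Firm A gets 0.
- Value → Firm B plays Z (best of 2, 2, -4, 7); Firm A gets 4.
- Plus → Firm B plays W (best of 9, 3, 1, 7); Firm A gets 4.
- Premium → Firm B plays Z (best of 7, -4, 5, 9); Firm A gets 7.
Maximizing over 0, 4, 4, 7, Firm A chooses Premium. Subgame-perfect outcome: (Premium, Z) with payoffs (7, 9).

(Premium, Z)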